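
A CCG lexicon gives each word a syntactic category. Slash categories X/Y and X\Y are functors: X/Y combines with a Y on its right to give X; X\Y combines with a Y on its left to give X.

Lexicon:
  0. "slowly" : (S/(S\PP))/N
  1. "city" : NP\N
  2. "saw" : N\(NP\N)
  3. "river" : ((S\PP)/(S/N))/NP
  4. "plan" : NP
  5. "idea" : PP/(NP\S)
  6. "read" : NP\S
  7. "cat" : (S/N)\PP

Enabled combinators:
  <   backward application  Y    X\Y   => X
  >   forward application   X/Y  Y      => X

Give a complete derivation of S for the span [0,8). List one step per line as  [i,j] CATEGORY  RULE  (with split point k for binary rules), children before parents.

[0,1] (S/(S\PP))/N  lex  "slowly"
[1,2] NP\N  lex  "city"
[2,3] N\(NP\N)  lex  "saw"
[1,3] N  <  k=2
[0,3] S/(S\PP)  >  k=1
[3,4] ((S\PP)/(S/N))/NP  lex  "river"
[4,5] NP  lex  "plan"
[3,5] (S\PP)/(S/N)  >  k=4
[5,6] PP/(NP\S)  lex  "idea"
[6,7] NP\S  lex  "read"
[5,7] PP  >  k=6
[7,8] (S/N)\PP  lex  "cat"
[5,8] S/N  <  k=7
[3,8] S\PP  >  k=5
[0,8] S  >  k=3

[0,8] S   >
  [0,3] S/(S\PP)   >
    [0,1] "slowly" : (S/(S\PP))/N
    [1,3] N   <
      [1,2] "city" : NP\N
      [2,3] "saw" : N\(NP\N)
  [3,8] S\PP   >
    [3,5] (S\PP)/(S/N)   >
      [3,4] "river" : ((S\PP)/(S/N))/NP
      [4,5] "plan" : NP
    [5,8] S/N   <
      [5,7] PP   >
        [5,6] "idea" : PP/(NP\S)
        [6,7] "read" : NP\S
      [7,8] "cat" : (S/N)\PP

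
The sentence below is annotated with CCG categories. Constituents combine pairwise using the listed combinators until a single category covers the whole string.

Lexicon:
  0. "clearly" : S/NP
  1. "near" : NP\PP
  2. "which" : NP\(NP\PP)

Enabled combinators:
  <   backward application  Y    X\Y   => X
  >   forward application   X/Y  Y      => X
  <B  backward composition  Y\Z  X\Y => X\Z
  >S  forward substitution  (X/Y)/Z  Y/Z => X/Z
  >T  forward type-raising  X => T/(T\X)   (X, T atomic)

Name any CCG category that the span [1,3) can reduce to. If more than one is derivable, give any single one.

[0,3] S   >
  [0,1] "clearly" : S/NP
  [1,3] NP   <
    [1,2] "near" : NP\PP
    [2,3] "which" : NP\(NP\PP)

NP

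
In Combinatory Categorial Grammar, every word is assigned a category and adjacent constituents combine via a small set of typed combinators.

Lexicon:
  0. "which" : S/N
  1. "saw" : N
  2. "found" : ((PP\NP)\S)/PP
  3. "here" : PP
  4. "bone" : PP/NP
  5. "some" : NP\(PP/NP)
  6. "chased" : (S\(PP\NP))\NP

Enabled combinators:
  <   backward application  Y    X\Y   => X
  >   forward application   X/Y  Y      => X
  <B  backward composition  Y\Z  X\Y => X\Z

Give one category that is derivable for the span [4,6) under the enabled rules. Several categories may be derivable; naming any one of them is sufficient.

[0,7] S   <
  [0,4] PP\NP   <
    [0,2] S   >
      [0,1] "which" : S/N
      [1,2] "saw" : N
    [2,4] (PP\NP)\S   >
      [2,3] "found" : ((PP\NP)\S)/PP
      [3,4] "here" : PP
  [4,7] S\(PP\NP)   <
    [4,6] NP   <
      [4,5] "bone" : PP/NP
      [5,6] "some" : NP\(PP/NP)
    [6,7] "chased" : (S\(PP\NP))\NP

NP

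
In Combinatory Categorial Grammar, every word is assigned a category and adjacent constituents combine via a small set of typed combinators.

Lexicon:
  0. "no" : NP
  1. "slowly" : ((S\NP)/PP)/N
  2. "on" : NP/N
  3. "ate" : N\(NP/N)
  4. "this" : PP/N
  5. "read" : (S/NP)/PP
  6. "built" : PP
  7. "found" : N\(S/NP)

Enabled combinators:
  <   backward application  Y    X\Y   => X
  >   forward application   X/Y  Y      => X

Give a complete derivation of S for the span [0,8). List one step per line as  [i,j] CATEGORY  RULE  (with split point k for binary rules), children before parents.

[0,1] NP  lex  "no"
[1,2] ((S\NP)/PP)/N  lex  "slowly"
[2,3] NP/N  lex  "on"
[3,4] N\(NP/N)  lex  "ate"
[2,4] N  <  k=3
[1,4] (S\NP)/PP  >  k=2
[4,5] PP/N  lex  "this"
[5,6] (S/NP)/PP  lex  "read"
[6,7] PP  lex  "built"
[5,7] S/NP  >  k=6
[7,8] N\(S/NP)  lex  "found"
[5,8] N  <  k=7
[4,8] PP  >  k=5
[1,8] S\NP  >  k=4
[0,8] S  <  k=1

[0,8] S   <
  [0,1] "no" : NP
  [1,8] S\NP   >
    [1,4] (S\NP)/PP   >
      [1,2] "slowly" : ((S\NP)/PP)/N
      [2,4] N   <
        [2,3] "on" : NP/N
        [3,4] "ate" : N\(NP/N)
    [4,8] PP   >
      [4,5] "this" : PP/N
      [5,8] N   <
        [5,7] S/NP   >
          [5,6] "read" : (S/NP)/PP
          [6,7] "built" : PP
        [7,8] "found" : N\(S/NP)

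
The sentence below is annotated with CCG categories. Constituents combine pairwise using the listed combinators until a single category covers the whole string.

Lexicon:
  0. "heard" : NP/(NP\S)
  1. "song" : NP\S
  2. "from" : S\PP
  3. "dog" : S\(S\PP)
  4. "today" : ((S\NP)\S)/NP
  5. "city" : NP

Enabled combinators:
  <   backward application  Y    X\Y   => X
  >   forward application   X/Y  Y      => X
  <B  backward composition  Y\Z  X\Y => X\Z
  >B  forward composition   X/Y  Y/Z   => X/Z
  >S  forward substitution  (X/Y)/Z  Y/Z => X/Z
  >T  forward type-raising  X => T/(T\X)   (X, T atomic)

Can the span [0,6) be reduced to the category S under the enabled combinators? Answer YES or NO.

[0,6] S   <
  [0,2] NP   >
    [0,1] "heard" : NP/(NP\S)
    [1,2] "song" : NP\S
  [2,6] S\NP   <
    [2,4] S   <
      [2,3] "from" : S\PP
      [3,4] "dog" : S\(S\PP)
    [4,6] (S\NP)\S   >
      [4,5] "today" : ((S\NP)\S)/NP
      [5,6] "city" : NP

YES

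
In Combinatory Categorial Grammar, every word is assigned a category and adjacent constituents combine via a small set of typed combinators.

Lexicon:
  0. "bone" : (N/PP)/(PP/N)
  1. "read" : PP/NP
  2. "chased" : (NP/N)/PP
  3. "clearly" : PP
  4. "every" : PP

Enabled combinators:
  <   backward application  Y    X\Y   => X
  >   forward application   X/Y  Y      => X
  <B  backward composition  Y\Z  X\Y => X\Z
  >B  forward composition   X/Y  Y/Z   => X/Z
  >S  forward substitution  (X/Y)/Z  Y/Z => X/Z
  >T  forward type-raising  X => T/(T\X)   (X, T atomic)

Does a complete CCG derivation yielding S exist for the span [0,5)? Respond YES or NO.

(N/PP)/(PP/N) PP/NP (NP/N)/PP PP PP
CKY chart[0,5] = {N, N/(N\N), N/(PP\PP), NP/(NP\N), PP/(PP\N), S/(S\N)}; S ∉ chart

NO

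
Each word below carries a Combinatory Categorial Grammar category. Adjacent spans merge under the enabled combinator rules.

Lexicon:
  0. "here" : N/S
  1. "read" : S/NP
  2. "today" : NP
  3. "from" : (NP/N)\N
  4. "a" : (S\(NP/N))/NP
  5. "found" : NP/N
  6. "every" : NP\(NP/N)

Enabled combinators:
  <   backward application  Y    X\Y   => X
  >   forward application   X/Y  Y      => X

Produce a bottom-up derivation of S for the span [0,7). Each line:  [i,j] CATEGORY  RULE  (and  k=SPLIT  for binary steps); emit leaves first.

[0,7] S   <
  [0,4] NP/N   <
    [0,3] N   >
      [0,1] "here" : N/S
      [1,3] S   >
        [1,2] "read" : S/NP
        [2,3] "today" : NP
    [3,4] "from" : (NP/N)\N
  [4,7] S\(NP/N)   >
    [4,5] "a" : (S\(NP/N))/NP
    [5,7] NP   <
      [5,6] "found" : NP/N
      [6,7] "every" : NP\(NP/N)

[0,1] N/S  lex  "here"
[1,2] S/NP  lex  "read"
[2,3] NP  lex  "today"
[1,3] S  >  k=2
[0,3] N  >  k=1
[3,4] (NP/N)\N  lex  "from"
[0,4] NP/N  <  k=3
[4,5] (S\(NP/N))/NP  lex  "a"
[5,6] NP/N  lex  "found"
[6,7] NP\(NP/N)  lex  "every"
[5,7] NP  <  k=6
[4,7] S\(NP/N)  >  k=5
[0,7] S  <  k=4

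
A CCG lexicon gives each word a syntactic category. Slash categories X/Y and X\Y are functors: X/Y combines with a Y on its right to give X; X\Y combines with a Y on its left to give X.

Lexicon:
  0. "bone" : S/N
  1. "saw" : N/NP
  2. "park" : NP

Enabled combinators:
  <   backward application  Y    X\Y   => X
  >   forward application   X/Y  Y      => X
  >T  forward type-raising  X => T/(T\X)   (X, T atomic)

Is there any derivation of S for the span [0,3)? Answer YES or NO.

[0,3] S   >
  [0,1] "bone" : S/N
  [1,3] N   >
    [1,2] "saw" : N/NP
    [2,3] "park" : NP

YES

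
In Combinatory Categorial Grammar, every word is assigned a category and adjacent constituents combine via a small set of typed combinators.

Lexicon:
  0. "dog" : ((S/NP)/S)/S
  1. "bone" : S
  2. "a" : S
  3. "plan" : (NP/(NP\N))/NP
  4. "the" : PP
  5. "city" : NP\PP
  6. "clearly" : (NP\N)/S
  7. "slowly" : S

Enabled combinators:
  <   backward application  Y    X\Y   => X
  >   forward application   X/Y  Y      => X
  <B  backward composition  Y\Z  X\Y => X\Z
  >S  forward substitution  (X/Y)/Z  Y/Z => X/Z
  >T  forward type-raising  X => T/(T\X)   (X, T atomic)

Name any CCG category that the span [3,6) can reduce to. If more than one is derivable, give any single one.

[0,8] S   >
  [0,3] S/NP   >
    [0,2] (S/NP)/S   >
      [0,1] "dog" : ((S/NP)/S)/S
      [1,2] "bone" : S
    [2,3] "a" : S
  [3,8] NP   >
    [3,6] NP/(NP\N)   >
      [3,4] "plan" : (NP/(NP\N))/NP
      [4,6] NP   >
        [4,5] NP/(NP\PP)   >T
          [4,5] "the" : PP
        [5,6] "city" : NP\PP
    [6,8] NP\N   >
      [6,7] "clearly" : (NP\N)/S
      [7,8] "slowly" : S

NP/(NP\N)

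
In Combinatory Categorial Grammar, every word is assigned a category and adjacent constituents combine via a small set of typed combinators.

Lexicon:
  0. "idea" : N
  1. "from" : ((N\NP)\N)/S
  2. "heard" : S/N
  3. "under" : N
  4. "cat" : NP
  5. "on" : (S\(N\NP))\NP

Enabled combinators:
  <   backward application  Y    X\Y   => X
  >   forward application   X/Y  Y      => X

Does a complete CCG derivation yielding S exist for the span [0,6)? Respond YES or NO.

YES

[0,6] S   <
  [0,4] N\NP   <
    [0,1] "idea" : N
    [1,4] (N\NP)\N   >
      [1,2] "from" : ((N\NP)\N)/S
      [2,4] S   >
        [2,3] "heard" : S/N
        [3,4] "under" : N
  [4,6] S\(N\NP)   <
    [4,5] "cat" : NP
    [5,6] "on" : (S\(N\NP))\NP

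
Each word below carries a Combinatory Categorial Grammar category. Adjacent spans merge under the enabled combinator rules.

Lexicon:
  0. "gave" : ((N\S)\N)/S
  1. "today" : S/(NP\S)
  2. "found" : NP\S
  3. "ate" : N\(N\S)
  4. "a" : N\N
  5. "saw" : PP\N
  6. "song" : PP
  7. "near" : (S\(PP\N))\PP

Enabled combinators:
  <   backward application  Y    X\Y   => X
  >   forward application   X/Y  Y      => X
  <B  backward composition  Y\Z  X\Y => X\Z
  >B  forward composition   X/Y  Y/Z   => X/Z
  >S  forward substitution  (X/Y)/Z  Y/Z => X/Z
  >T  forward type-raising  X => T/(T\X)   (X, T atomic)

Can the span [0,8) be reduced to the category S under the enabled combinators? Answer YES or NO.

[0,8] S   <
  [0,6] PP\N   <B
    [0,4] N\N   <B
      [0,3] (N\S)\N   >
        [0,1] "gave" : ((N\S)\N)/S
        [1,3] S   >
          [1,2] "today" : S/(NP\S)
          [2,3] "found" : NP\S
      [3,4] "ate" : N\(N\S)
    [4,6] PP\N   <B
      [4,5] "a" : N\N
      [5,6] "saw" : PP\N
  [6,8] S\(PP\N)   <
    [6,7] "song" : PP
    [7,8] "near" : (S\(PP\N))\PP

YES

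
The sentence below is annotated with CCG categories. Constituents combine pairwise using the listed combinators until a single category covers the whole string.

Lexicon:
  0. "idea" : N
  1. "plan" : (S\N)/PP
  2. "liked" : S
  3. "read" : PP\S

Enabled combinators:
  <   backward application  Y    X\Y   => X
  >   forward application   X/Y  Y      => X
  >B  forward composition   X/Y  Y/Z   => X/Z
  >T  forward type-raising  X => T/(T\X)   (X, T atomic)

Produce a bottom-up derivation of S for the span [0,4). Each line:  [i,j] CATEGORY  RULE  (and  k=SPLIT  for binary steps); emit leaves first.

[0,4] S   <
  [0,1] "idea" : N
  [1,4] S\N   >
    [1,2] "plan" : (S\N)/PP
    [2,4] PP   <
      [2,3] "liked" : S
      [3,4] "read" : PP\S

[0,1] N  lex  "idea"
[1,2] (S\N)/PP  lex  "plan"
[2,3] S  lex  "liked"
[3,4] PP\S  lex  "read"
[2,4] PP  <  k=3
[1,4] S\N  >  k=2
[0,4] S  <  k=1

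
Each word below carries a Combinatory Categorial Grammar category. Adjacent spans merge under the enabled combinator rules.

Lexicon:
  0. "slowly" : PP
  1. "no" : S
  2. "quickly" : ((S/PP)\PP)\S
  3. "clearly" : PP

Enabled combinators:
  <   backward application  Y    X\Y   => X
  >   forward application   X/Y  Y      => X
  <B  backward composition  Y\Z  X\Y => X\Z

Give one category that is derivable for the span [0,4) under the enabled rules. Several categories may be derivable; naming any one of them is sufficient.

[0,4] S   >
  [0,3] S/PP   <
    [0,1] "slowly" : PP
    [1,3] (S/PP)\PP   <
      [1,2] "no" : S
      [2,3] "quickly" : ((S/PP)\PP)\S
  [3,4] "clearly" : PP

S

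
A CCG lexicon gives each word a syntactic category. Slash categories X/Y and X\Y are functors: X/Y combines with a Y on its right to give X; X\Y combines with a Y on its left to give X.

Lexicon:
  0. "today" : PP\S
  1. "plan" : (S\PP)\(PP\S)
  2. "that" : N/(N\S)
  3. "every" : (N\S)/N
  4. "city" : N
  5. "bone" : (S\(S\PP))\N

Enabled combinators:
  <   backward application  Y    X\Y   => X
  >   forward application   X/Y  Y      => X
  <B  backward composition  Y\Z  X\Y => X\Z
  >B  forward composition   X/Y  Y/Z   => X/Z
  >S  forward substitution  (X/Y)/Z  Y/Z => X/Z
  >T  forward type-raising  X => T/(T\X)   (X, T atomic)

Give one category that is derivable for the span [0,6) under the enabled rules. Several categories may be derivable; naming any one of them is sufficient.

[0,6] S   <
  [0,2] S\PP   <
    [0,1] "today" : PP\S
    [1,2] "plan" : (S\PP)\(PP\S)
  [2,6] S\(S\PP)   <
    [2,5] N   >
      [2,3] "that" : N/(N\S)
      [3,5] N\S   >
        [3,4] "every" : (N\S)/N
        [4,5] "city" : N
    [5,6] "bone" : (S\(S\PP))\N

S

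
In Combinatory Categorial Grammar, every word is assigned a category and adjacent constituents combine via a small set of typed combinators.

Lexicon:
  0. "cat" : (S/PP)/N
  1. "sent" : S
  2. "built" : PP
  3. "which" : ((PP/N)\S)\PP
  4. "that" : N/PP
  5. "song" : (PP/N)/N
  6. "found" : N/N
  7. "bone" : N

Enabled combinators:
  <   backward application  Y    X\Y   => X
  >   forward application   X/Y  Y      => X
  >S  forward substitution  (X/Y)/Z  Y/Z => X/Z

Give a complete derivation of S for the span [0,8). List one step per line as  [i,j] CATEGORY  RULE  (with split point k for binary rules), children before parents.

[0,8] S   >
  [0,4] S/N   >S
    [0,1] "cat" : (S/PP)/N
    [1,4] PP/N   <
      [1,2] "sent" : S
      [2,4] (PP/N)\S   <
        [2,3] "built" : PP
        [3,4] "which" : ((PP/N)\S)\PP
  [4,8] N   >
    [4,5] "that" : N/PP
    [5,8] PP   >
      [5,7] PP/N   >S
        [5,6] "song" : (PP/N)/N
        [6,7] "found" : N/N
      [7,8] "bone" : N

[0,1] (S/PP)/N  lex  "cat"
[1,2] S  lex  "sent"
[2,3] PP  lex  "built"
[3,4] ((PP/N)\S)\PP  lex  "which"
[2,4] (PP/N)\S  <  k=3
[1,4] PP/N  <  k=2
[0,4] S/N  >S  k=1
[4,5] N/PP  lex  "that"
[5,6] (PP/N)/N  lex  "song"
[6,7] N/N  lex  "found"
[5,7] PP/N  >S  k=6
[7,8] N  lex  "bone"
[5,8] PP  >  k=7
[4,8] N  >  k=5
[0,8] S  >  k=4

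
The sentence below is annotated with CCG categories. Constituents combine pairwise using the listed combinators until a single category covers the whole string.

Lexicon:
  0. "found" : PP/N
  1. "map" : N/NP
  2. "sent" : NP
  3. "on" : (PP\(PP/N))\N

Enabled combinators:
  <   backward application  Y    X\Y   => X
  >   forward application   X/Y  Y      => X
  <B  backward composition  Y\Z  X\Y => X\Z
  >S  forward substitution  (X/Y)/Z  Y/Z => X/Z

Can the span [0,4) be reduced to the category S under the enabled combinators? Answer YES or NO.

NO

PP/N N/NP NP (PP\(PP/N))\N
CKY chart[0,4] = {PP}; S ∉ chart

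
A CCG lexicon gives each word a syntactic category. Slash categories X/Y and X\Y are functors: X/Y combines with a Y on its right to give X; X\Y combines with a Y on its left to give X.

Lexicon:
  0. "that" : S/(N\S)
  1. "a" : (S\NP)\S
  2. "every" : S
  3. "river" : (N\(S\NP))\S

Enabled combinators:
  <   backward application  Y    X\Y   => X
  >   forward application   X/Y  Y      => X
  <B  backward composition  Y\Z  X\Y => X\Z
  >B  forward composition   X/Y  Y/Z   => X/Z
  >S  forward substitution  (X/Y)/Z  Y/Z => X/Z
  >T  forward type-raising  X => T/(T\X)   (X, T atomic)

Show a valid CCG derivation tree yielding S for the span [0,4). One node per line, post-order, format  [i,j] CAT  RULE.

[0,1] S/(N\S)  lex  "that"
[1,2] (S\NP)\S  lex  "a"
[2,3] S  lex  "every"
[3,4] (N\(S\NP))\S  lex  "river"
[2,4] N\(S\NP)  <  k=3
[1,4] N\S  <B  k=2
[0,4] S  >  k=1

[0,4] S   >
  [0,1] "that" : S/(N\S)
  [1,4] N\S   <B
    [1,2] "a" : (S\NP)\S
    [2,4] N\(S\NP)   <
      [2,3] "every" : S
      [3,4] "river" : (N\(S\NP))\S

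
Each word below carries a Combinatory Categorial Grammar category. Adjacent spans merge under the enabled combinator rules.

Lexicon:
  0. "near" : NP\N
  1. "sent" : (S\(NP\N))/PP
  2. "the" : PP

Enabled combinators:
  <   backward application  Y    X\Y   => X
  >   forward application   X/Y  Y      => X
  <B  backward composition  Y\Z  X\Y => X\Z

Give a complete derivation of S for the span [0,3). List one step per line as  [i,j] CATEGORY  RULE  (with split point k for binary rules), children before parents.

[0,3] S   <
  [0,1] "near" : NP\N
  [1,3] S\(NP\N)   >
    [1,2] "sent" : (S\(NP\N))/PP
    [2,3] "the" : PP

[0,1] NP\N  lex  "near"
[1,2] (S\(NP\N))/PP  lex  "sent"
[2,3] PP  lex  "the"
[1,3] S\(NP\N)  >  k=2
[0,3] S  <  k=1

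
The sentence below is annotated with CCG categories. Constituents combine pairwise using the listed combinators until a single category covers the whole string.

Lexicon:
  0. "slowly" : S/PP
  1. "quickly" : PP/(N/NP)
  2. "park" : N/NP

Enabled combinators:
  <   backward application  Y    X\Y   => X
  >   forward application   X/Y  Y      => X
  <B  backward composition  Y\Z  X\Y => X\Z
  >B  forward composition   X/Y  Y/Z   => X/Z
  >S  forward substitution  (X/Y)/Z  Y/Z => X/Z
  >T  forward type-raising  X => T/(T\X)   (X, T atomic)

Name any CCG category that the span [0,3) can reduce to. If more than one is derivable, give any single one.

S

[0,3] S   >
  [0,1] "slowly" : S/PP
  [1,3] PP   >
    [1,2] "quickly" : PP/(N/NP)
    [2,3] "park" : N/NP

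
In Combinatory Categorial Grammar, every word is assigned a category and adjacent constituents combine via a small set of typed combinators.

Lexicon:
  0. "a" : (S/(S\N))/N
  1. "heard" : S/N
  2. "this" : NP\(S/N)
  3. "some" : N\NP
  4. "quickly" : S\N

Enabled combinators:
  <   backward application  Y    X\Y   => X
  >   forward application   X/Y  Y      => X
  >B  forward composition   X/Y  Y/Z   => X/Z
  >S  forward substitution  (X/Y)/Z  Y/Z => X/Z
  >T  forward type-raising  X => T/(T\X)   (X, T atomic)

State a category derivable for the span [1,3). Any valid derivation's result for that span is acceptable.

NP

[0,5] S   >
  [0,4] S/(S\N)   >
    [0,1] "a" : (S/(S\N))/N
    [1,4] N   <
      [1,3] NP   <
        [1,2] "heard" : S/N
        [2,3] "this" : NP\(S/N)
      [3,4] "some" : N\NP
  [4,5] "quickly" : S\N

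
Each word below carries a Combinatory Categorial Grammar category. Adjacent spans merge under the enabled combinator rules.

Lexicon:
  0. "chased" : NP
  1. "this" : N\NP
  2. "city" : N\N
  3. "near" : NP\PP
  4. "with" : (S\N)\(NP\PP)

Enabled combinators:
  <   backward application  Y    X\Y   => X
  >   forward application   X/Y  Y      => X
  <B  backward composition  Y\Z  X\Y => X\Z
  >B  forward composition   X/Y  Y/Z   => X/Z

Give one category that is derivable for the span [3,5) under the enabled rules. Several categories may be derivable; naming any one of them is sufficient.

S\N

[0,5] S   <
  [0,3] N   <
    [0,1] "chased" : NP
    [1,3] N\NP   <B
      [1,2] "this" : N\NP
      [2,3] "city" : N\N
  [3,5] S\N   <
    [3,4] "near" : NP\PP
    [4,5] "with" : (S\N)\(NP\PP)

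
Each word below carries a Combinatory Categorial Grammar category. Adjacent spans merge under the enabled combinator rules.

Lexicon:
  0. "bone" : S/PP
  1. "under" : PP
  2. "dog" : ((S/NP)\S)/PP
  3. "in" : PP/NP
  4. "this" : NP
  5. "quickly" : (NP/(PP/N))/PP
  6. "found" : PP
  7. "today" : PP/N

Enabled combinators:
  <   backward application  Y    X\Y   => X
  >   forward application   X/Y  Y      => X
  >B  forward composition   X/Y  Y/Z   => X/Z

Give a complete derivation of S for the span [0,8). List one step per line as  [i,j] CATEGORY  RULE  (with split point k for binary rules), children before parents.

[0,8] S   >
  [0,5] S/NP   <
    [0,2] S   >
      [0,1] "bone" : S/PP
      [1,2] "under" : PP
    [2,5] (S/NP)\S   >
      [2,3] "dog" : ((S/NP)\S)/PP
      [3,5] PP   >
        [3,4] "in" : PP/NP
        [4,5] "this" : NP
  [5,8] NP   >
    [5,7] NP/(PP/N)   >
      [5,6] "quickly" : (NP/(PP/N))/PP
      [6,7] "found" : PP
    [7,8] "today" : PP/N

[0,1] S/PP  lex  "bone"
[1,2] PP  lex  "under"
[0,2] S  >  k=1
[2,3] ((S/NP)\S)/PP  lex  "dog"
[3,4] PP/NP  lex  "in"
[4,5] NP  lex  "this"
[3,5] PP  >  k=4
[2,5] (S/NP)\S  >  k=3
[0,5] S/NP  <  k=2
[5,6] (NP/(PP/N))/PP  lex  "quickly"
[6,7] PP  lex  "found"
[5,7] NP/(PP/N)  >  k=6
[7,8] PP/N  lex  "today"
[5,8] NP  >  k=7
[0,8] S  >  k=5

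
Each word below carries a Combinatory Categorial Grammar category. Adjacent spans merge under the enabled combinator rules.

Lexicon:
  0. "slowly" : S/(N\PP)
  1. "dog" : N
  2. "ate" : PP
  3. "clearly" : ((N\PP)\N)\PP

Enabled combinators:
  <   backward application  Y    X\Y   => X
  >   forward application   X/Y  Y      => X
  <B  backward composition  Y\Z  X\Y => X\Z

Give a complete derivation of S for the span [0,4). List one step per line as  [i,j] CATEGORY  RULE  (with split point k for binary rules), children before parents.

[0,4] S   >
  [0,1] "slowly" : S/(N\PP)
  [1,4] N\PP   <
    [1,2] "dog" : N
    [2,4] (N\PP)\N   <
      [2,3] "ate" : PP
      [3,4] "clearly" : ((N\PP)\N)\PP

[0,1] S/(N\PP)  lex  "slowly"
[1,2] N  lex  "dog"
[2,3] PP  lex  "ate"
[3,4] ((N\PP)\N)\PP  lex  "clearly"
[2,4] (N\PP)\N  <  k=3
[1,4] N\PP  <  k=2
[0,4] S  >  k=1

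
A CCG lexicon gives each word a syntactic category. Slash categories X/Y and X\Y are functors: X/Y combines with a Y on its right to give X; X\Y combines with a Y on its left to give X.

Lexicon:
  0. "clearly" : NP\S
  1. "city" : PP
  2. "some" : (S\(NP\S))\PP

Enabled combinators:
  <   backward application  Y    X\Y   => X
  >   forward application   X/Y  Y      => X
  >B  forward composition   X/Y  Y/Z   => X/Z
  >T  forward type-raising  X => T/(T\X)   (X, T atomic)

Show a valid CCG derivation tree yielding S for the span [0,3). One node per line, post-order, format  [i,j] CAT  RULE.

[0,1] NP\S  lex  "clearly"
[1,2] PP  lex  "city"
[2,3] (S\(NP\S))\PP  lex  "some"
[1,3] S\(NP\S)  <  k=2
[0,3] S  <  k=1

[0,3] S   <
  [0,1] "clearly" : NP\S
  [1,3] S\(NP\S)   <
    [1,2] "city" : PP
    [2,3] "some" : (S\(NP\S))\PP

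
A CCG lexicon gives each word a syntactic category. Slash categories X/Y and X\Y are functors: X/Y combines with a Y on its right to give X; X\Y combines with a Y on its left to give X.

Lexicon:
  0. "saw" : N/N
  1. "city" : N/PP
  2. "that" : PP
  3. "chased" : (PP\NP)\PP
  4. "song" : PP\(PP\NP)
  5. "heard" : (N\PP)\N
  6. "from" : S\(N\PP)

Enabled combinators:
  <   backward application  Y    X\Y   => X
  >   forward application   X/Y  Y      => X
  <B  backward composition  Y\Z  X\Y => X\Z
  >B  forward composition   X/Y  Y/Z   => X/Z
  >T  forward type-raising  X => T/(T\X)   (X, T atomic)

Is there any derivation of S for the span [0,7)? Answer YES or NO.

[0,7] S   <
  [0,5] N   >
    [0,2] N/PP   >B
      [0,1] "saw" : N/N
      [1,2] "city" : N/PP
    [2,5] PP   <
      [2,4] PP\NP   <
        [2,3] "that" : PP
        [3,4] "chased" : (PP\NP)\PP
      [4,5] "song" : PP\(PP\NP)
  [5,7] S\N   <B
    [5,6] "heard" : (N\PP)\N
    [6,7] "from" : S\(N\PP)

YES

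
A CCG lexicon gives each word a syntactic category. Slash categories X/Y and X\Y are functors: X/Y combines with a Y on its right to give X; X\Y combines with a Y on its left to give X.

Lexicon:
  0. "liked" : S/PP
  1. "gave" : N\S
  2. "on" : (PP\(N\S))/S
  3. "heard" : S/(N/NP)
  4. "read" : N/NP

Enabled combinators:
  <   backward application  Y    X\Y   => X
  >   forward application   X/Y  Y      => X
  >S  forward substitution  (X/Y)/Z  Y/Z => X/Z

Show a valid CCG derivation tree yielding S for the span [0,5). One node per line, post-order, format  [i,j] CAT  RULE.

[0,5] S   >
  [0,1] "liked" : S/PP
  [1,5] PP   <
    [1,2] "gave" : N\S
    [2,5] PP\(N\S)   >
      [2,3] "on" : (PP\(N\S))/S
      [3,5] S   >
        [3,4] "heard" : S/(N/NP)
        [4,5] "read" : N/NP

[0,1] S/PP  lex  "liked"
[1,2] N\S  lex  "gave"
[2,3] (PP\(N\S))/S  lex  "on"
[3,4] S/(N/NP)  lex  "heard"
[4,5] N/NP  lex  "read"
[3,5] S  >  k=4
[2,5] PP\(N\S)  >  k=3
[1,5] PP  <  k=2
[0,5] S  >  k=1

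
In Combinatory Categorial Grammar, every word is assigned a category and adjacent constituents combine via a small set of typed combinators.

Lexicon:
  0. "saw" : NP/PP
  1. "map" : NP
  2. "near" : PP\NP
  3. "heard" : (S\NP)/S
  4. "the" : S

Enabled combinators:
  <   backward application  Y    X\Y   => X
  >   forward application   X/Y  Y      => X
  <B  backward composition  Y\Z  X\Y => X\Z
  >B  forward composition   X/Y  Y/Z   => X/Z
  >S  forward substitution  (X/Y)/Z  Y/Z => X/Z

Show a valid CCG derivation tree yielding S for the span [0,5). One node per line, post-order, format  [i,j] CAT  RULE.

[0,1] NP/PP  lex  "saw"
[1,2] NP  lex  "map"
[2,3] PP\NP  lex  "near"
[1,3] PP  <  k=2
[0,3] NP  >  k=1
[3,4] (S\NP)/S  lex  "heard"
[4,5] S  lex  "the"
[3,5] S\NP  >  k=4
[0,5] S  <  k=3

[0,5] S   <
  [0,3] NP   >
    [0,1] "saw" : NP/PP
    [1,3] PP   <
      [1,2] "map" : NP
      [2,3] "near" : PP\NP
  [3,5] S\NP   >
    [3,4] "heard" : (S\NP)/S
    [4,5] "the" : S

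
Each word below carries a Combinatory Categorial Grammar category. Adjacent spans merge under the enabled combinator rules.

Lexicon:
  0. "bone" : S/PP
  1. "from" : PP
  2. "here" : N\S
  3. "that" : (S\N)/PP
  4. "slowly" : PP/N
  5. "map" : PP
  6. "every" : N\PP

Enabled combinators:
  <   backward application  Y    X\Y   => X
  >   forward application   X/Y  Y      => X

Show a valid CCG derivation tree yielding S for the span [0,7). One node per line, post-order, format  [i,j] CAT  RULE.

[0,1] S/PP  lex  "bone"
[1,2] PP  lex  "from"
[0,2] S  >  k=1
[2,3] N\S  lex  "here"
[0,3] N  <  k=2
[3,4] (S\N)/PP  lex  "that"
[4,5] PP/N  lex  "slowly"
[5,6] PP  lex  "map"
[6,7] N\PP  lex  "every"
[5,7] N  <  k=6
[4,7] PP  >  k=5
[3,7] S\N  >  k=4
[0,7] S  <  k=3

[0,7] S   <
  [0,3] N   <
    [0,2] S   >
      [0,1] "bone" : S/PP
      [1,2] "from" : PP
    [2,3] "here" : N\S
  [3,7] S\N   >
    [3,4] "that" : (S\N)/PP
    [4,7] PP   >
      [4,5] "slowly" : PP/N
      [5,7] N   <
        [5,6] "map" : PP
        [6,7] "every" : N\PP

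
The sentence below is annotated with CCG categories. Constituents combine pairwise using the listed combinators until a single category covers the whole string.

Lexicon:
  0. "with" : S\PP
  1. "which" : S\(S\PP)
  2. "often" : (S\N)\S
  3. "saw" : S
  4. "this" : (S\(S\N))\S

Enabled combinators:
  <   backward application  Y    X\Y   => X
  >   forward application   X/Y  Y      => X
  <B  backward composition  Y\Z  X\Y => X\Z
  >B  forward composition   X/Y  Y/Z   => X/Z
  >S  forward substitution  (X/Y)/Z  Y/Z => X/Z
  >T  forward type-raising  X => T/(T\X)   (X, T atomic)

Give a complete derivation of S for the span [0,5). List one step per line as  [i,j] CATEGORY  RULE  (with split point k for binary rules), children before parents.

[0,1] S\PP  lex  "with"
[1,2] S\(S\PP)  lex  "which"
[0,2] S  <  k=1
[2,3] (S\N)\S  lex  "often"
[0,3] S\N  <  k=2
[3,4] S  lex  "saw"
[4,5] (S\(S\N))\S  lex  "this"
[3,5] S\(S\N)  <  k=4
[0,5] S  <  k=3

[0,5] S   <
  [0,3] S\N   <
    [0,2] S   <
      [0,1] "with" : S\PP
      [1,2] "which" : S\(S\PP)
    [2,3] "often" : (S\N)\S
  [3,5] S\(S\N)   <
    [3,4] "saw" : S
    [4,5] "this" : (S\(S\N))\S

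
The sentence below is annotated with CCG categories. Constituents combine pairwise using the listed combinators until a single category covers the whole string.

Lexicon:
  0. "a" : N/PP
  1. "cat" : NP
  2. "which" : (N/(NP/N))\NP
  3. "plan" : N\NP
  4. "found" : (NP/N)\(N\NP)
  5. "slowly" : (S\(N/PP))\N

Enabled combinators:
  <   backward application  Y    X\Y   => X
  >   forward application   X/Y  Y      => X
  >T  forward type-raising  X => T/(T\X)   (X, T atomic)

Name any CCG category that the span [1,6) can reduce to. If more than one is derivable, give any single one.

[0,6] S   <
  [0,1] "a" : N/PP
  [1,6] S\(N/PP)   <
    [1,5] N   >
      [1,3] N/(NP/N)   <
        [1,2] "cat" : NP
        [2,3] "which" : (N/(NP/N))\NP
      [3,5] NP/N   <
        [3,4] "plan" : N\NP
        [4,5] "found" : (NP/N)\(N\NP)
    [5,6] "slowly" : (S\(N/PP))\N

S\(N/PP)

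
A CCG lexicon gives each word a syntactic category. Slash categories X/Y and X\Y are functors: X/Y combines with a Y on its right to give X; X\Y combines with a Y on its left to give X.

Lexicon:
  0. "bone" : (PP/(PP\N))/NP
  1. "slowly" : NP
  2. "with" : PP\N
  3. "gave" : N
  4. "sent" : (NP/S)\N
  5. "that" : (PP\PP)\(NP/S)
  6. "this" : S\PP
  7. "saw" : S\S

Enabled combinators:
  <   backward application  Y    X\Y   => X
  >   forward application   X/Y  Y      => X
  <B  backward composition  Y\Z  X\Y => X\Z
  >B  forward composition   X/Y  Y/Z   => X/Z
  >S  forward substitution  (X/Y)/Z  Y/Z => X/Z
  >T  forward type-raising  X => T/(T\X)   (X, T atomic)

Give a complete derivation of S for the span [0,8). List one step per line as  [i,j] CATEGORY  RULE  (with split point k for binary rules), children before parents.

[0,8] S   <
  [0,3] PP   >
    [0,2] PP/(PP\N)   >
      [0,1] "bone" : (PP/(PP\N))/NP
      [1,2] "slowly" : NP
    [2,3] "with" : PP\N
  [3,8] S\PP   <B
    [3,7] S\PP   <B
      [3,6] PP\PP   <
        [3,5] NP/S   <
          [3,4] "gave" : N
          [4,5] "sent" : (NP/S)\N
        [5,6] "that" : (PP\PP)\(NP/S)
      [6,7] "this" : S\PP
    [7,8] "saw" : S\S

[0,1] (PP/(PP\N))/NP  lex  "bone"
[1,2] NP  lex  "slowly"
[0,2] PP/(PP\N)  >  k=1
[2,3] PP\N  lex  "with"
[0,3] PP  >  k=2
[3,4] N  lex  "gave"
[4,5] (NP/S)\N  lex  "sent"
[3,5] NP/S  <  k=4
[5,6] (PP\PP)\(NP/S)  lex  "that"
[3,6] PP\PP  <  k=5
[6,7] S\PP  lex  "this"
[3,7] S\PP  <B  k=6
[7,8] S\S  lex  "saw"
[3,8] S\PP  <B  k=7
[0,8] S  <  k=3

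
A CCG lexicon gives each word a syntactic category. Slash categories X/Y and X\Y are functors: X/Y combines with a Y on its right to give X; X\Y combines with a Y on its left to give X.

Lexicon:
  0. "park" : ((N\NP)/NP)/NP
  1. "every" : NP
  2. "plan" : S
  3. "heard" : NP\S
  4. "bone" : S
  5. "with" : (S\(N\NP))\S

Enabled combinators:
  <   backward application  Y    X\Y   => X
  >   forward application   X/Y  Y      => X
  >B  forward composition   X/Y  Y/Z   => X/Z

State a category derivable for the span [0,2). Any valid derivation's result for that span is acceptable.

(N\NP)/NP

[0,6] S   <
  [0,4] N\NP   >
    [0,2] (N\NP)/NP   >
      [0,1] "park" : ((N\NP)/NP)/NP
      [1,2] "every" : NP
    [2,4] NP   <
      [2,3] "plan" : S
      [3,4] "heard" : NP\S
  [4,6] S\(N\NP)   <
    [4,5] "bone" : S
    [5,6] "with" : (S\(N\NP))\S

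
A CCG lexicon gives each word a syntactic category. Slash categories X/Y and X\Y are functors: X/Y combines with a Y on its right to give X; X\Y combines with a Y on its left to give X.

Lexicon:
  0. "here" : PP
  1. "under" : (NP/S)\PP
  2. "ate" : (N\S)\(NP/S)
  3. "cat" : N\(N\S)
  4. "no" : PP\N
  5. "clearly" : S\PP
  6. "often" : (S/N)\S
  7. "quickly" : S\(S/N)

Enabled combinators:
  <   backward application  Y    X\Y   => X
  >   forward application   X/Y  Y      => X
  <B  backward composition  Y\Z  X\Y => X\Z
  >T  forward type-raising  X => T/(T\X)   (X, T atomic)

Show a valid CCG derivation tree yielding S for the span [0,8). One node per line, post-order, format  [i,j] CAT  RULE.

[0,1] PP  lex  "here"
[1,2] (NP/S)\PP  lex  "under"
[0,2] NP/S  <  k=1
[2,3] (N\S)\(NP/S)  lex  "ate"
[0,3] N\S  <  k=2
[3,4] N\(N\S)  lex  "cat"
[0,4] N  <  k=3
[4,5] PP\N  lex  "no"
[5,6] S\PP  lex  "clearly"
[4,6] S\N  <B  k=5
[6,7] (S/N)\S  lex  "often"
[7,8] S\(S/N)  lex  "quickly"
[6,8] S\S  <B  k=7
[4,8] S\N  <B  k=6
[0,8] S  <  k=4

[0,8] S   <
  [0,4] N   <
    [0,3] N\S   <
      [0,2] NP/S   <
        [0,1] "here" : PP
        [1,2] "under" : (NP/S)\PP
      [2,3] "ate" : (N\S)\(NP/S)
    [3,4] "cat" : N\(N\S)
  [4,8] S\N   <B
    [4,6] S\N   <B
      [4,5] "no" : PP\N
      [5,6] "clearly" : S\PP
    [6,8] S\S   <B
      [6,7] "often" : (S/N)\S
      [7,8] "quickly" : S\(S/N)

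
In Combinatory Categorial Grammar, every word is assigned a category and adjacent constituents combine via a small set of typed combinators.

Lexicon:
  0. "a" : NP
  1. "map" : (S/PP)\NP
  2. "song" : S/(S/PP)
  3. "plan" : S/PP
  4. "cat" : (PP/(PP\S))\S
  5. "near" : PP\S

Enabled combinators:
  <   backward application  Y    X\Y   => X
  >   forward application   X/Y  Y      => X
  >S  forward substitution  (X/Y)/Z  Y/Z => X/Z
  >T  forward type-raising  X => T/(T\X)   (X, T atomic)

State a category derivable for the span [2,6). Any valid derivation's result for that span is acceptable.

PP

[0,6] S   >
  [0,2] S/PP   <
    [0,1] "a" : NP
    [1,2] "map" : (S/PP)\NP
  [2,6] PP   >
    [2,5] PP/(PP\S)   <
      [2,4] S   >
        [2,3] "song" : S/(S/PP)
        [3,4] "plan" : S/PP
      [4,5] "cat" : (PP/(PP\S))\S
    [5,6] "near" : PP\S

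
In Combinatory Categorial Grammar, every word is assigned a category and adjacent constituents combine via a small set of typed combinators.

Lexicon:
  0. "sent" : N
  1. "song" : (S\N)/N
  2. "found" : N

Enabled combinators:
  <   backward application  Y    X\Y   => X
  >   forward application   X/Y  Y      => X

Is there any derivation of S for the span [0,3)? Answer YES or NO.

YES

[0,3] S   <
  [0,1] "sent" : N
  [1,3] S\N   >
    [1,2] "song" : (S\N)/N
    [2,3] "found" : N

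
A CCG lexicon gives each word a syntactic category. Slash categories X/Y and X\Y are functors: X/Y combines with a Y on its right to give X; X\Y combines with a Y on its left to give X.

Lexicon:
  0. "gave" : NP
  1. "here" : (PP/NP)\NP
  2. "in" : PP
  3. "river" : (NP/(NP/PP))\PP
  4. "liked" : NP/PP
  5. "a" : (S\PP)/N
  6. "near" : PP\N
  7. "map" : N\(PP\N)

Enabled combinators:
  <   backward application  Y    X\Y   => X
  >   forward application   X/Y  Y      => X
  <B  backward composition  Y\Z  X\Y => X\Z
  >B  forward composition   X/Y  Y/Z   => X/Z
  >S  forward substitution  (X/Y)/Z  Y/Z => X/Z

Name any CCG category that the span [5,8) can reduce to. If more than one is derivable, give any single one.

S\PP

[0,8] S   <
  [0,5] PP   >
    [0,2] PP/NP   <
      [0,1] "gave" : NP
      [1,2] "here" : (PP/NP)\NP
    [2,5] NP   >
      [2,4] NP/(NP/PP)   <
        [2,3] "in" : PP
        [3,4] "river" : (NP/(NP/PP))\PP
      [4,5] "liked" : NP/PP
  [5,8] S\PP   >
    [5,6] "a" : (S\PP)/N
    [6,8] N   <
      [6,7] "near" : PP\N
      [7,8] "map" : N\(PP\N)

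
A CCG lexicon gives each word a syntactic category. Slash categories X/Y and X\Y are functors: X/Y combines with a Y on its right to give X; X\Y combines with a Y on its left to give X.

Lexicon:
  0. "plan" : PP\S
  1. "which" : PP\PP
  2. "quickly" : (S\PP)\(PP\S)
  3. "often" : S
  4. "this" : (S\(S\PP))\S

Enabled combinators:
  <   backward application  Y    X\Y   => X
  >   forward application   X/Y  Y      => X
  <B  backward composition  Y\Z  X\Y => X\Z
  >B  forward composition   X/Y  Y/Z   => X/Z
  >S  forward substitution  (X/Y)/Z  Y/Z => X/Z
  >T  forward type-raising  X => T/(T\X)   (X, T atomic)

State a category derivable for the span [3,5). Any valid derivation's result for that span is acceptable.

S\(S\PP)

[0,5] S   <
  [0,3] S\PP   <
    [0,2] PP\S   <B
      [0,1] "plan" : PP\S
      [1,2] "which" : PP\PP
    [2,3] "quickly" : (S\PP)\(PP\S)
  [3,5] S\(S\PP)   <
    [3,4] "often" : S
    [4,5] "this" : (S\(S\PP))\S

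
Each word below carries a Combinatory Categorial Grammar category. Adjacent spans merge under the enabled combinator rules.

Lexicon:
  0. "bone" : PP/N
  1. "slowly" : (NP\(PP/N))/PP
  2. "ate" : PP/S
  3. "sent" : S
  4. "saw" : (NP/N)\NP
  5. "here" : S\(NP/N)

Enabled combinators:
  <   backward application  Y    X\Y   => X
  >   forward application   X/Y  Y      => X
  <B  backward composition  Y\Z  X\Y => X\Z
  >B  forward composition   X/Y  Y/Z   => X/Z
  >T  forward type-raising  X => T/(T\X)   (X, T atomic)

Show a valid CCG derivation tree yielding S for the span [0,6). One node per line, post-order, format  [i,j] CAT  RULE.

[0,1] PP/N  lex  "bone"
[1,2] (NP\(PP/N))/PP  lex  "slowly"
[2,3] PP/S  lex  "ate"
[3,4] S  lex  "sent"
[2,4] PP  >  k=3
[1,4] NP\(PP/N)  >  k=2
[0,4] NP  <  k=1
[4,5] (NP/N)\NP  lex  "saw"
[5,6] S\(NP/N)  lex  "here"
[4,6] S\NP  <B  k=5
[0,6] S  <  k=4

[0,6] S   <
  [0,4] NP   <
    [0,1] "bone" : PP/N
    [1,4] NP\(PP/N)   >
      [1,2] "slowly" : (NP\(PP/N))/PP
      [2,4] PP   >
        [2,3] "ate" : PP/S
        [3,4] "sent" : S
  [4,6] S\NP   <B
    [4,5] "saw" : (NP/N)\NP
    [5,6] "here" : S\(NP/N)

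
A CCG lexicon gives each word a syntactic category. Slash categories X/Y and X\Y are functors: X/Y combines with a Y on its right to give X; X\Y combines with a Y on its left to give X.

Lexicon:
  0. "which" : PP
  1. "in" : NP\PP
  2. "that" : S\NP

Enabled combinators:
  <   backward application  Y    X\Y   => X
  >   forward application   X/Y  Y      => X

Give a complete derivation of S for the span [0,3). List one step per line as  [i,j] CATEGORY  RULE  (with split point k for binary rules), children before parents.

[0,1] PP  lex  "which"
[1,2] NP\PP  lex  "in"
[0,2] NP  <  k=1
[2,3] S\NP  lex  "that"
[0,3] S  <  k=2

[0,3] S   <
  [0,2] NP   <
    [0,1] "which" : PP
    [1,2] "in" : NP\PP
  [2,3] "that" : S\NP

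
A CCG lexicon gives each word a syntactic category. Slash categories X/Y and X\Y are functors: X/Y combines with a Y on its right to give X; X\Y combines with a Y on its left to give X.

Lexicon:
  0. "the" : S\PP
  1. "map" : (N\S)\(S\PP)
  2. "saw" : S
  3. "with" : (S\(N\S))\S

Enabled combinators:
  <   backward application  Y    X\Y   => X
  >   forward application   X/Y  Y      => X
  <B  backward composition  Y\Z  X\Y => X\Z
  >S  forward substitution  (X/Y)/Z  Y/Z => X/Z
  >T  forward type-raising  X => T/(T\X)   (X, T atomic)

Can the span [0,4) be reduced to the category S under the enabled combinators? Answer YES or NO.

[0,4] S   <
  [0,2] N\S   <
    [0,1] "the" : S\PP
    [1,2] "map" : (N\S)\(S\PP)
  [2,4] S\(N\S)   <
    [2,3] "saw" : S
    [3,4] "with" : (S\(N\S))\S

YES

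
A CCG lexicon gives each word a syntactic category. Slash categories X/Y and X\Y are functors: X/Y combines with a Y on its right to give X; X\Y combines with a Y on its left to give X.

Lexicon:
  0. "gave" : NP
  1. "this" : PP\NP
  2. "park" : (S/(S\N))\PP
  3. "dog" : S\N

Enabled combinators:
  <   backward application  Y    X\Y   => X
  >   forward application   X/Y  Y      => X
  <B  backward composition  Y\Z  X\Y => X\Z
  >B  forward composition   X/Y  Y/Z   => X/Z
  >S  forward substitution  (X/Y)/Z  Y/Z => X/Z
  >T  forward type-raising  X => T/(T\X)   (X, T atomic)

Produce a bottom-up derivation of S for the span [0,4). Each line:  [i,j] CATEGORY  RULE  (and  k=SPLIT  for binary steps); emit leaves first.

[0,1] NP  lex  "gave"
[0,1] PP/(PP\NP)  >T
[1,2] PP\NP  lex  "this"
[0,2] PP  >  k=1
[2,3] (S/(S\N))\PP  lex  "park"
[0,3] S/(S\N)  <  k=2
[3,4] S\N  lex  "dog"
[0,4] S  >  k=3

[0,4] S   >
  [0,3] S/(S\N)   <
    [0,2] PP   >
      [0,1] PP/(PP\NP)   >T
        [0,1] "gave" : NP
      [1,2] "this" : PP\NP
    [2,3] "park" : (S/(S\N))\PP
  [3,4] "dog" : S\N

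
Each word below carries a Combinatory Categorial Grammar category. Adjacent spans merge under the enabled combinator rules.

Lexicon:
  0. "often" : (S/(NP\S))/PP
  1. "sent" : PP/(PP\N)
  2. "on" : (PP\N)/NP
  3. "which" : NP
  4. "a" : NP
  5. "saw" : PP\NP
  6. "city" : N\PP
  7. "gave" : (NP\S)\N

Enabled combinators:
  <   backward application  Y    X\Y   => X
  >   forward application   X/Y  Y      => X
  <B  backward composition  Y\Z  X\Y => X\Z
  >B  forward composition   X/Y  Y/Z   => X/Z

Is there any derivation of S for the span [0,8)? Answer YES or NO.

[0,8] S   >
  [0,4] S/(NP\S)   >
    [0,1] "often" : (S/(NP\S))/PP
    [1,4] PP   >
      [1,2] "sent" : PP/(PP\N)
      [2,4] PP\N   >
        [2,3] "on" : (PP\N)/NP
        [3,4] "which" : NP
  [4,8] NP\S   <
    [4,7] N   <
      [4,6] PP   <
        [4,5] "a" : NP
        [5,6] "saw" : PP\NP
      [6,7] "city" : N\PP
    [7,8] "gave" : (NP\S)\N

YES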